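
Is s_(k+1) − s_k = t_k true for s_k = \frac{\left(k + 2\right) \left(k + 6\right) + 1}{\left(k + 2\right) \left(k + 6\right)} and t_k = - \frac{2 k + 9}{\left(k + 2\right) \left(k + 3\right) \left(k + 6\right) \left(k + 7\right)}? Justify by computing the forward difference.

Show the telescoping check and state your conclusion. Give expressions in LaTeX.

Valid: the claim telescopes to t_k.

s_(k+1) = ((k + 3)*(k + 7) + 1)/((k + 3)*(k + 7))
s_(k+1) − s_k = (-2*k - 9)/(k**4 + 18*k**3 + 113*k**2 + 288*k + 252)
(s_(k+1) − s_k) − t_k = 0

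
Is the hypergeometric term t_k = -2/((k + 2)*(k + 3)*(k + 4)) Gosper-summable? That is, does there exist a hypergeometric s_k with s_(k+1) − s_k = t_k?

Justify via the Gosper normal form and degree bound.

Step 1: r(k) = (k + 2)/(k + 5).
Gosper form: A/B · C(k+1)/C(k) with A=k + 2, B=k + 5, C=1.
Need (k + 2)·f(k+1) − (k + 4)·f(k) = 1.
d = 2 from the (1,1,0) case.
Solve for f: f(k) = k*(k + 5)/12 (degree 2 ≤ 2).
Then R = B(k−1)f/C = k*(k + 4)*(k + 5)/12, so s_k = R(k)·t_k = k*(-k - 5)/(6*(k + 2)*(k + 3)).
s_(k+1) − s_k = -2/(k**3 + 9*k**2 + 26*k + 24) = t_k.

Yes. s_k = k*(-k - 5)/(6*(k + 2)*(k + 3)).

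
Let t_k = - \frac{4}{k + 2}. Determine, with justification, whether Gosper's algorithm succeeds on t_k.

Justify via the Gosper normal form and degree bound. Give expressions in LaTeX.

Compute t_(k+1)/t_k: get (k + 2)/(k + 3).
A = k + 2, B = k + 3, C = 1.
f must satisfy (k + 2)·f(k+1) − (k + 2)·f(k) = 1.
d = 0 from the (1,1,0) case.
f = c0 ⇒ A·f(k+1) − B(k−1)·f(k) − C = -1. The system {-1 = 0} is inconsistent; no antidifference.

No — t_k has no hypergeometric antidifference.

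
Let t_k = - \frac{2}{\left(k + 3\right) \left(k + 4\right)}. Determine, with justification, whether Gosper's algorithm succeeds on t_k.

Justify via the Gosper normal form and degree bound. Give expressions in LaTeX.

Yes. s_k = - \frac{2 k}{3 k + 9}.

Compute t_(k+1)/t_k: get (k + 3)/(k + 5).
Gosper form: A/B · C(k+1)/C(k) with A=k + 3, B=k + 5, C=1.
Need (k + 3)·f(k+1) − (k + 4)·f(k) = 1.
Degrees (1,1,0) ⇒ d ≤ 1.
A polynomial solution: f(k) = k/3.
R(k) = B(k−1)·f(k)/C(k) = k*(k + 4)/3; s_k = R·t_k = -2*k/(3*k + 9).
Δs = -2/(k**2 + 7*k + 12), as required.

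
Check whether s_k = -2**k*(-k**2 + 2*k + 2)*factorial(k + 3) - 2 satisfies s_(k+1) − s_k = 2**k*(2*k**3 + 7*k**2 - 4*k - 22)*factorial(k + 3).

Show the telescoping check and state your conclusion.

Valid — Δs_k = t_k.

s_(k+1) = -2**(k + 1)*(2*k - (k + 1)**2 + 4)*factorial(k + 4) - 2
s_(k+1) − s_k = 2**k*(2*k**3 + 7*k**2 - 4*k - 22)*factorial(k + 3)
(s_(k+1) − s_k) − t_k = 0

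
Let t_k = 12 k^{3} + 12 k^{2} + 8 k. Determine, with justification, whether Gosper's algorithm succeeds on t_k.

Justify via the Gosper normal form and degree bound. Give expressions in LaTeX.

Yes. s_k = k \left(3 k^{3} - 2 k^{2} + k - 2\right).

The ratio is (3*k**3 + 12*k**2 + 17*k + 8)/(k*(3*k**2 + 3*k + 2)).
A = 1, B = 1, C = k**3 + k**2 + 2*k/3.
f must satisfy (1)·f(k+1) − (1)·f(k) = k**3 + k**2 + 2*k/3.
deg f ≤ 4 (via 0,0,3).
Coefficient equations give f(k) = k*(k - 1)*(3*k**2 + k + 2)/12.
Certificate R = B(k−1)f/C = (k - 1)*(3*k**2 + k + 2)/(4*(3*k**2 + 3*k + 2)) gives s_k = k*(3*k**3 - 2*k**2 + k - 2).
s_(k+1) − s_k = 4*k*(3*k**2 + 3*k + 2) = t_k.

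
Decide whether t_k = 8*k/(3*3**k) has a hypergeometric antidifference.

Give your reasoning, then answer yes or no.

r(k) = (k + 1)/(3*k) after simplifying.
Factor: A=1/3; B=1; C=k.
Need (1/3)·f(k+1) − (1)·f(k) = k.
From deg A=0, deg B=0, deg C=1: d=1.
Solve for f: f(k) = -3*(2*k + 1)/4 (degree 1 ≤ 1).
Get s_k = R·t_k = 2*(-2*k - 1)/3**k with R(k) = B(k−1)f(k)/C(k) = -3*(2*k + 1)/(4*k).
Verify: 8*k/(3*3**k) matches t_k.

Yes. s_k = 2*(-2*k - 1)/3**k.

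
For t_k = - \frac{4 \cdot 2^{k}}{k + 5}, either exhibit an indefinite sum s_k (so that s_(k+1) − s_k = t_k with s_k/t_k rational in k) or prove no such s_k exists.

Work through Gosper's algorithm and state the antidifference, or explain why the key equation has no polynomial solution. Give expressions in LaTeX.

none — t_k is not Gosper-summable

The ratio is 2*(k + 5)/(k + 6).
Gosper form: A/B · C(k+1)/C(k) with A=2*k + 10, B=k + 6, C=1.
Solve (2*k + 10)·f(k+1) − (k + 5)·f(k) = 1.
d = -1 from the (1,1,0) case.
d = -1 < 0 ⇒ no nonzero polynomial f; not summable.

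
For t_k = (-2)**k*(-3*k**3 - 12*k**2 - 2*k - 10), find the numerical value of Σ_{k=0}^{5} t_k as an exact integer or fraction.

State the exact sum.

Ratio r(k) = 2*(-3*k**3 - 21*k**2 - 35*k - 27)/(3*k**3 + 12*k**2 + 2*k + 10).
Normal form (A,B,C) = (-2, 1, k**3 + 4*k**2 + 2*k/3 + 10/3).
Solve (-2)·f(k+1) − (1)·f(k) = k**3 + 4*k**2 + 2*k/3 + 10/3.
Degrees (0,0,3) ⇒ d ≤ 3.
Solving with deg f ≤ 3: f(k) = -(k**3 + 2*k**2 - 4*k + 4)/3.
Certificate R = B(k−1)f/C = -(k**3 + 2*k**2 - 4*k + 4)/(3*k**3 + 12*k**2 + 2*k + 10) gives s_k = (-2)**k*(k**3 + 2*k**2 - 4*k + 4).
s_(k+1) − s_k = (-2)**k*(-3*k**3 - 12*k**2 - 2*k - 10) = t_k.
Evaluate s at k=6 and k=0: 17152 and 4; difference 17148.

Σ = 17148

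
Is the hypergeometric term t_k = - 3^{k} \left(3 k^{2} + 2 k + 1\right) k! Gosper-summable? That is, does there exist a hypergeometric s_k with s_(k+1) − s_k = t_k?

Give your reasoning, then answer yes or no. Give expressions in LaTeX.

r(k) = 3*(3*k**3 + 11*k**2 + 14*k + 6)/(3*k**2 + 2*k + 1) after simplifying.
A = 3*k + 3, B = 1, C = k**2 + 2*k/3 + 1/3.
Set up (3*k + 3)·f(k+1) − (1)·f(k) − (k**2 + 2*k/3 + 1/3) = 0.
From deg A=1, deg B=0, deg C=2: d=1.
Coefficient equations give f(k) = (k - 1)/3.
Get s_k = R·t_k = -3**k*(k - 1)*factorial(k) with R(k) = B(k−1)f(k)/C(k) = (k - 1)/(3*k**2 + 2*k + 1).
Check: Δs_k = -3**k*(3*k**2 + 2*k + 1)*factorial(k). ✓

Yes. s_k = - 3^{k} \left(k - 1\right) k!.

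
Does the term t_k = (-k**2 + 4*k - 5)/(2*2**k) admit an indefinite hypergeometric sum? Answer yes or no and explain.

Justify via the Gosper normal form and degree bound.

Yes. s_k = (k**2 - 2*k + 4)/2**k.

Ratio r(k) = (k**2/2 - k + 1)/(k**2 - 4*k + 5).
Normal form (A,B,C) = (1/2, 1, k**2 - 4*k + 5).
Need (1/2)·f(k+1) − (1)·f(k) = k**2 - 4*k + 5.
d = 2 from the (0,0,2) case.
Match coefficients ⇒ f(k) = -2*(k**2 - 2*k + 4).
Certificate R = B(k−1)f/C = -2*(k**2 - 2*k + 4)/(k**2 - 4*k + 5) gives s_k = (k**2 - 2*k + 4)/2**k.
Δs = (-k**2 + 4*k - 5)/(2*2**k), as required.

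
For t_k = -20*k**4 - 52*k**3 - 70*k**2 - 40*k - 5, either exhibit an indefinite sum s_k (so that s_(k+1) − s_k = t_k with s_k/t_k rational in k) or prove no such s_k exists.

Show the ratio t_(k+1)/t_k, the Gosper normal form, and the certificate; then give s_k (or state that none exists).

s_k = k*(-4*k**4 - 3*k**3 - 4*k**2 + 2*k + 4)

r(k) = (20*k**4 + 132*k**3 + 346*k**2 + 416*k + 187)/(20*k**4 + 52*k**3 + 70*k**2 + 40*k + 5) after simplifying.
A = 1, B = 1, C = k**4 + 13*k**3/5 + 7*k**2/2 + 2*k + 1/4.
Key eq: (1)·f(k+1) = (1)·f(k) + (k**4 + 13*k**3/5 + 7*k**2/2 + 2*k + 1/4).
Bound: deg f ≤ 5.
Solving with deg f ≤ 5: f(k) = k*(4*k**4 + 3*k**3 + 4*k**2 - 2*k - 4)/20.
Certificate R = B(k−1)f/C = k*(4*k**4 + 3*k**3 + 4*k**2 - 2*k - 4)/(20*k**4 + 52*k**3 + 70*k**2 + 40*k + 5) gives s_k = k*(-4*k**4 - 3*k**3 - 4*k**2 + 2*k + 4).
Verify: -20*k**4 - 52*k**3 - 70*k**2 - 40*k - 5 matches t_k.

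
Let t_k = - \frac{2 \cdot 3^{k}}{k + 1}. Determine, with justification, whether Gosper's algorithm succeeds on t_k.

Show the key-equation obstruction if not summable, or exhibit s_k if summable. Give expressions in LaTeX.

No — key equation has no polynomial f.

Compute t_(k+1)/t_k: get 3*(k + 1)/(k + 2).
Factor: A=3*k + 3; B=k + 2; C=1.
Key eq: (3*k + 3)·f(k+1) = (k + 1)·f(k) + (1).
Degrees (1,1,0) ⇒ d ≤ -1.
Negative degree bound (-1): no f exists, t_k not Gosper-summable.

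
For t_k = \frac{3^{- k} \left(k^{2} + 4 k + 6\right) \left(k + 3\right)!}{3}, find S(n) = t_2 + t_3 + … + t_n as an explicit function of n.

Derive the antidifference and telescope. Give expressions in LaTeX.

r(k) = (k + 4)*(4*k + (k + 1)**2 + 10)/(3*(k**2 + 4*k + 6)) after simplifying.
A = k/3 + 4/3, B = 1, C = k**2 + 4*k + 6.
Set up (k/3 + 4/3)·f(k+1) − (1)·f(k) − (k**2 + 4*k + 6) = 0.
deg f ≤ 1 (via 1,0,2).
Match coefficients ⇒ f(k) = 3*(k + 2).
R(k) = B(k−1)·f(k)/C(k) = 3*(k + 2)/(k**2 + 4*k + 6); s_k = R·t_k = (k + 2)*factorial(k + 3)/3**k.
Verify: (k**2 + 4*k + 6)*factorial(k + 3)/(3*3**k) matches t_k.
Σ_(k=2)^n t_k = s_(n+1) − s_(2) = (3**(-n - 1)*(n + 3)*factorial(n + 4)) − (160/3), i.e. -160/3 + n*factorial(n + 4)/(3*3**n) + factorial(n + 4)/3**n.

S(n) = - \frac{160}{3} + \frac{3^{- n} n \left(n + 4\right)!}{3} + 3^{- n} \left(n + 4\right)!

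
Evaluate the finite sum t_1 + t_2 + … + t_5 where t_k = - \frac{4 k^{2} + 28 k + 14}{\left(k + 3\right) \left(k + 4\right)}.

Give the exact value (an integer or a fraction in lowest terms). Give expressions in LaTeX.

Σ = -275/18

The ratio is (k + 3)*(14*k + 2*(k + 1)**2 + 21)/((k + 5)*(2*k**2 + 14*k + 7)).
A = k + 3, B = k + 5, C = k**2 + 7*k + 7/2.
Need (k + 3)·f(k+1) − (k + 4)·f(k) = k**2 + 7*k + 7/2.
deg f ≤ 2 (via 1,1,2).
Solve for f: f(k) = k*(6*k + 1)/6 (degree 2 ≤ 2).
R(k) = B(k−1)·f(k)/C(k) = k*(k + 4)*(6*k + 1)/(3*(2*k**2 + 14*k + 7)); s_k = R·t_k = -2*k*(6*k + 1)/(3*k + 9).
Δs = 2*(-2*k**2 - 14*k - 7)/(k**2 + 7*k + 12), as required.
Evaluate s at k=6 and k=1: -148/9 and -7/6; difference -275/18.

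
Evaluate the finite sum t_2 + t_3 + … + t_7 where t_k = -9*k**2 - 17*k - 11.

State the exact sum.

Σ = -1776

Compute t_(k+1)/t_k: get (9*k**2 + 35*k + 37)/(9*k**2 + 17*k + 11).
Factor: A=1; B=1; C=k**2 + 17*k/9 + 11/9.
Key eq: (1)·f(k+1) = (1)·f(k) + (k**2 + 17*k/9 + 11/9).
Bound: deg f ≤ 3.
Solving with deg f ≤ 3: f(k) = k*(3*k**2 + 4*k + 4)/9.
Certificate R = B(k−1)f/C = k*(3*k**2 + 4*k + 4)/(9*k**2 + 17*k + 11) gives s_k = k*(-3*k**2 - 4*k - 4).
Verify: -9*k**2 - 17*k - 11 matches t_k.
Telescoping: Σ = s_(8) − s_(2) = -1824 − (-48) = -1776.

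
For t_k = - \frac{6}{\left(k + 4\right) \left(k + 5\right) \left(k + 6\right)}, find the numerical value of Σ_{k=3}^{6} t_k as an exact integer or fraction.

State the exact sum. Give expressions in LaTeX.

Σ = -19/616

Ratio r(k) = (k + 4)/(k + 7).
A = k + 4, B = k + 7, C = 1.
Solve (k + 4)·f(k+1) − (k + 6)·f(k) = 1.
Bound: deg f ≤ 2.
Coefficient equations give f(k) = k*(k + 9)/40.
R(k) = B(k−1)·f(k)/C(k) = k*(k + 6)*(k + 9)/40; s_k = R·t_k = 3*k*(-k - 9)/(20*(k + 4)*(k + 5)).
Check: Δs_k = -6/(k**3 + 15*k**2 + 74*k + 120). ✓
Evaluate s at k=7 and k=3: -7/55 and -27/280; difference -19/616.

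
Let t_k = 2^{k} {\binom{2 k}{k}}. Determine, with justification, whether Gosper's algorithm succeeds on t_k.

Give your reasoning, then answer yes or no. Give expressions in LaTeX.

No. Not Gosper-summable.

The ratio is 4*(2*k + 1)/(k + 1).
A = 8*k + 4, B = k + 1, C = 1.
Key eq: (8*k + 4)·f(k+1) = (k)·f(k) + (1).
Bound: deg f ≤ -1.
Negative degree bound (-1): no f exists, t_k not Gosper-summable.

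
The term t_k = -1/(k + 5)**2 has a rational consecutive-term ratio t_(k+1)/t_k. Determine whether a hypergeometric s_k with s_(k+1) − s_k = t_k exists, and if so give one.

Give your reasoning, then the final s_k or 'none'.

not Gosper-summable; s_k does not exist

t_(k+1)/t_k = (k + 5)**2/(k + 6)**2.
Take A(k)=k**2 + 10*k + 25, B(k)=k**2 + 12*k + 36, C(k)=1.
Need (k**2 + 10*k + 25)·f(k+1) − (k**2 + 10*k + 25)·f(k) = 1.
From deg A=2, deg B=2, deg C=0: d=0.
Put f(k) = c0: A·f(k+1) − B(k−1)·f(k) − C = -1; need -1 = 0 — inconsistent ⇒ no f, not summable.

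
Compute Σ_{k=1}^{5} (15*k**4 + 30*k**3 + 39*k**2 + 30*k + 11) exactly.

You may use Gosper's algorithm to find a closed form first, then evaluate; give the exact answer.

t_(k+1)/t_k = (15*k**4 + 90*k**3 + 219*k**2 + 258*k + 125)/(15*k**4 + 30*k**3 + 39*k**2 + 30*k + 11).
Normal form (A,B,C) = (1, 1, k**4 + 2*k**3 + 13*k**2/5 + 2*k + 11/15).
Set up (1)·f(k+1) − (1)·f(k) − (k**4 + 2*k**3 + 13*k**2/5 + 2*k + 11/15) = 0.
Degrees (0,0,4) ⇒ d ≤ 5.
Solving with deg f ≤ 5: f(k) = k*(3*k**4 + 3*k**2 + 3*k + 2)/15.
Then R = B(k−1)f/C = k*(3*k**4 + 3*k**2 + 3*k + 2)/(15*k**4 + 30*k**3 + 39*k**2 + 30*k + 11), so s_k = R(k)·t_k = k*(3*k**4 + 3*k**2 + 3*k + 2).
Check: Δs_k = 15*k**4 + 30*k**3 + 39*k**2 + 30*k + 11. ✓
Σ_(k=1)^(5) t_k = s_(6) − s_(1) = 24096 − (11) = 24085.

Σ = 24085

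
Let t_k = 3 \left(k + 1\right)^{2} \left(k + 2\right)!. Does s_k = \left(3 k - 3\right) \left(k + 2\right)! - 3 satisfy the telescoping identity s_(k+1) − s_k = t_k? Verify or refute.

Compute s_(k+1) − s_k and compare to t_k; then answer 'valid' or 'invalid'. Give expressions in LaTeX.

s_(k+1) = 3*k*factorial(k + 3) - 3
s_(k+1) − s_k = 3*(k + 1)**2*factorial(k + 2)
(s_(k+1) − s_k) − t_k = 0

valid; difference matches t_k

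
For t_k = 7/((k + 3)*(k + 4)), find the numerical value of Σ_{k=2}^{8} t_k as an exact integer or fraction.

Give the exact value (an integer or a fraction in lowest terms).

Ratio r(k) = (k + 3)/(k + 5).
Take A(k)=k + 3, B(k)=k + 5, C(k)=1.
Set up (k + 3)·f(k+1) − (k + 4)·f(k) − (1) = 0.
From deg A=1, deg B=1, deg C=0: d=1.
Solve for f: f(k) = k/3 (degree 1 ≤ 1).
Then R = B(k−1)f/C = k*(k + 4)/3, so s_k = R(k)·t_k = 7*k/(3*(k + 3)).
Check: Δs_k = 7/(k**2 + 7*k + 12). ✓
Sum = s_(9) − s_(2); s_(9) = 7/4, s_(2) = 14/15 ⇒ 49/60.

Σ = 49/60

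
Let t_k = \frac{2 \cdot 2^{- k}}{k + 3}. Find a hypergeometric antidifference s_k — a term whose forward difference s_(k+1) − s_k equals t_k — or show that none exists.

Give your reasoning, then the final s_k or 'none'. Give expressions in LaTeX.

The ratio is (k + 3)/(2*(k + 4)).
So A=k/2 + 3/2 and B=k + 4, with C=1.
Need (k/2 + 3/2)·f(k+1) − (k + 3)·f(k) = 1.
Bound: deg f ≤ -1.
d = -1 < 0 ⇒ no nonzero polynomial f; not summable.

no hypergeometric antidifference exists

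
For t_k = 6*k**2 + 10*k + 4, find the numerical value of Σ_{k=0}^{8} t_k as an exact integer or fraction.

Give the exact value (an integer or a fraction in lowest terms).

Ratio r(k) = (3*k**2 + 11*k + 10)/(3*k**2 + 5*k + 2).
Take A(k)=1, B(k)=1, C(k)=k**2 + 5*k/3 + 2/3.
Set up (1)·f(k+1) − (1)·f(k) − (k**2 + 5*k/3 + 2/3) = 0.
d = 3 from the (0,0,2) case.
Solve for f: f(k) = k**2*(k + 1)/3 (degree 3 ≤ 3).
Get s_k = R·t_k = 2*k**2*(k + 1) with R(k) = B(k−1)f(k)/C(k) = k**2/(3*k + 2).
s_(k+1) − s_k = 6*k**2 + 10*k + 4 = t_k.
Evaluate s at k=9 and k=0: 1620 and 0; difference 1620.

Σ = 1620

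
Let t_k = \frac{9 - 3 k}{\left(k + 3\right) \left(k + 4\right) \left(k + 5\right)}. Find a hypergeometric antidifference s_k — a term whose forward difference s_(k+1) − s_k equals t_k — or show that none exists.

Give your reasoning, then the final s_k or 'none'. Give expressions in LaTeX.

s_k = \frac{3 k}{\left(k + 3\right) \left(k + 4\right)}

t_(k+1)/t_k = (k - 2)*(k + 3)/((k - 3)*(k + 6)).
Factor: A=k + 3; B=k + 6; C=k - 3.
Need (k + 3)·f(k+1) − (k + 5)·f(k) = k - 3.
From deg A=1, deg B=1, deg C=1: d=2.
Coefficient equations give f(k) = -k.
So s_k = (B(k−1)f/C)·t_k = (-k*(k + 5)/(k - 3))·t_k = 3*k/((k + 3)*(k + 4)).
Check: Δs_k = 3*(3 - k)/(k**3 + 12*k**2 + 47*k + 60). ✓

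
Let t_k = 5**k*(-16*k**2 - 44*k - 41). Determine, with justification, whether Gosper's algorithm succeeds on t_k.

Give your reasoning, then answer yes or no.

Yes. s_k = 5**k*(-4*k**2 - k - 4).

Ratio r(k) = 5*(16*k**2 + 76*k + 101)/(16*k**2 + 44*k + 41).
Gosper form: A/B · C(k+1)/C(k) with A=5, B=1, C=k**2 + 11*k/4 + 41/16.
f must satisfy (5)·f(k+1) − (1)·f(k) = k**2 + 11*k/4 + 41/16.
deg f ≤ 2 (via 0,0,2).
Solve for f: f(k) = (4*k**2 + k + 4)/16 (degree 2 ≤ 2).
Then R = B(k−1)f/C = (4*k**2 + k + 4)/(16*k**2 + 44*k + 41), so s_k = R(k)·t_k = 5**k*(-4*k**2 - k - 4).
Check: Δs_k = 5**k*(-16*k**2 - 44*k - 41). ✓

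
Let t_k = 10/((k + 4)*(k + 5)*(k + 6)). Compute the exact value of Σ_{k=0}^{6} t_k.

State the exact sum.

Compute t_(k+1)/t_k: get (k + 4)/(k + 7).
Gosper form: A/B · C(k+1)/C(k) with A=k + 4, B=k + 7, C=1.
f must satisfy (k + 4)·f(k+1) − (k + 6)·f(k) = 1.
d = 2 from the (1,1,0) case.
Solve for f: f(k) = k*(k + 9)/40 (degree 2 ≤ 2).
So s_k = (B(k−1)f/C)·t_k = (k*(k + 6)*(k + 9)/40)·t_k = k*(k + 9)/(4*(k + 4)*(k + 5)).
s_(k+1) − s_k = 10/(k**3 + 15*k**2 + 74*k + 120) = t_k.
Sum = s_(7) − s_(0); s_(7) = 7/33, s_(0) = 0 ⇒ 7/33.

Σ = 7/33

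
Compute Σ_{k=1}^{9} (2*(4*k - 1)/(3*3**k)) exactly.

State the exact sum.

The ratio is (4*k + 3)/(3*(4*k - 1)).
Normal form (A,B,C) = (1/3, 1, k - 1/4).
Set up (1/3)·f(k+1) − (1)·f(k) − (k - 1/4) = 0.
Bound: deg f ≤ 1.
Solve for f: f(k) = -3*(4*k + 1)/8 (degree 1 ≤ 1).
Get s_k = R·t_k = (-4*k - 1)/3**k with R(k) = B(k−1)f(k)/C(k) = -3*(4*k + 1)/(2*(4*k - 1)).
s_(k+1) − s_k = 2*(4*k - 1)/(3*3**k) = t_k.
Evaluate s at k=10 and k=1: -41/59049 and -5/3; difference 98374/59049.

Σ = 98374/59049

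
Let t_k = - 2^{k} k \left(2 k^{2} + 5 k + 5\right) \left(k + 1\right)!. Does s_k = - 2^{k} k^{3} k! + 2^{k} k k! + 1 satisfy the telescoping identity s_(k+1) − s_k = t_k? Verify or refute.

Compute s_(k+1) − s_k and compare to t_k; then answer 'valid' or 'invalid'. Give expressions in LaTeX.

s_(k+1) = -2*2**k*k**4*factorial(k) - 8*2**k*k**3*factorial(k) - 10*2**k*k**2*factorial(k) - 4*2**k*k*factorial(k) + 1
s_(k+1) − s_k = -2**k*k*(2*k**2 + 5*k + 5)*factorial(k + 1)
(s_(k+1) − s_k) − t_k = 0

valid (s_(k+1) − s_k reduces to t_k)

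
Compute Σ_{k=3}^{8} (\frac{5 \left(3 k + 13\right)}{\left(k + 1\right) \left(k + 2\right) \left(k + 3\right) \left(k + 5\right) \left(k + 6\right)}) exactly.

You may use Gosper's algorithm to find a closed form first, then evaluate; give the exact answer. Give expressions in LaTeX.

r(k) = (k + 1)*(k + 5)*(3*k + 16)/((k + 4)*(k + 7)*(3*k + 13)) after simplifying.
Factor: A=k + 1; B=k + 7; C=k**2 + 25*k/3 + 52/3.
Set up (k + 1)·f(k+1) − (k + 6)·f(k) − (k**2 + 25*k/3 + 52/3) = 0.
deg f ≤ 5 (via 1,1,2).
Coefficient equations give f(k) = k*(k + 3)*(k + 4)*(k**2 + 8*k + 17)/30.
Then R = B(k−1)f/C = k*(k + 3)*(k + 6)*(k**2 + 8*k + 17)/(10*(3*k + 13)), so s_k = R(k)·t_k = k*(k**2 + 8*k + 17)/(2*(k**3 + 8*k**2 + 17*k + 10)).
s_(k+1) − s_k = 5*(3*k + 13)/(k**5 + 17*k**4 + 107*k**3 + 307*k**2 + 396*k + 180) = t_k.
Telescoping: Σ = s_(9) − s_(3) = 153/308 − (15/32) = 69/2464.

Σ = 69/2464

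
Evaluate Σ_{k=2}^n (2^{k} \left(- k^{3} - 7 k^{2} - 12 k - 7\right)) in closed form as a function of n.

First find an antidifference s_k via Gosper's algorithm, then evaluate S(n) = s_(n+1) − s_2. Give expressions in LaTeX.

r(k) = 2*(k**3 + 10*k**2 + 29*k + 27)/(k**3 + 7*k**2 + 12*k + 7) after simplifying.
Factor: A=2; B=1; C=k**3 + 7*k**2 + 12*k + 7.
Key eq: (2)·f(k+1) = (1)·f(k) + (k**3 + 7*k**2 + 12*k + 7).
From deg A=0, deg B=0, deg C=3: d=3.
Match coefficients ⇒ f(k) = k**3 + k**2 + 2*k - 1.
Get s_k = R·t_k = 2**k*(-k**3 - k**2 - 2*k + 1) with R(k) = B(k−1)f(k)/C(k) = (k**3 + k**2 + 2*k - 1)/(k**3 + 7*k**2 + 12*k + 7).
s_(k+1) − s_k = 2**k*(-k**3 - 7*k**2 - 12*k - 7) = t_k.
s_(n+1) = 2**(n + 1)*(-n**3 - 4*n**2 - 7*n - 3) and s_(2) = -60, so S(n) = -2*2**n*n**3 - 8*2**n*n**2 - 14*2**n*n - 6*2**n + 60.

S(n) = - 2 \cdot 2^{n} n^{3} - 8 \cdot 2^{n} n^{2} - 14 \cdot 2^{n} n - 6 \cdot 2^{n} + 60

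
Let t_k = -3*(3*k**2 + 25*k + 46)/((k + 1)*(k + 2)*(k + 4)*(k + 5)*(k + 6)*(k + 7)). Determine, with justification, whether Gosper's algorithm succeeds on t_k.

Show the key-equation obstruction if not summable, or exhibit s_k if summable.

Step 1: r(k) = (k + 1)*(k + 4)*(25*k + 3*(k + 1)**2 + 71)/((k + 3)*(k + 8)*(3*k**2 + 25*k + 46)).
Take A(k)=k + 1, B(k)=k + 8, C(k)=k**3 + 34*k**2/3 + 121*k/3 + 46.
f must satisfy (k + 1)·f(k+1) − (k + 7)·f(k) = k**3 + 34*k**2/3 + 121*k/3 + 46.
deg f ≤ 6 (via 1,1,3).
Coefficient equations give f(k) = k*(k + 2)*(k + 3)*(k + 5)*(k**2 + 11*k + 34)/72.
Get s_k = R·t_k = k*(-k**2 - 11*k - 34)/(8*(k**3 + 11*k**2 + 34*k + 24)) with R(k) = B(k−1)f(k)/C(k) = k*(k + 2)*(k + 5)*(k + 7)*(k**2 + 11*k + 34)/(24*(3*k**2 + 25*k + 46)).
Check: Δs_k = 3*(-3*k**2 - 25*k - 46)/(k**6 + 25*k**5 + 247*k**4 + 1219*k**3 + 3112*k**2 + 3796*k + 1680). ✓

Yes. s_k = k*(-k**2 - 11*k - 34)/(8*(k**3 + 11*k**2 + 34*k + 24)).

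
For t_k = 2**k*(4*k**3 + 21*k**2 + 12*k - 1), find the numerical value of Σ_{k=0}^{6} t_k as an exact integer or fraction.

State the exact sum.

Σ = 156419

The ratio is 2*(4*k**3 + 33*k**2 + 66*k + 36)/(4*k**3 + 21*k**2 + 12*k - 1).
Factor: A=2; B=1; C=k**3 + 21*k**2/4 + 3*k - 1/4.
f must satisfy (2)·f(k+1) − (1)·f(k) = k**3 + 21*k**2/4 + 3*k - 1/4.
From deg A=0, deg B=0, deg C=3: d=3.
Solving with deg f ≤ 3: f(k) = (4*k**3 - 3*k**2 - 3)/4.
Then R = B(k−1)f/C = (4*k**3 - 3*k**2 - 3)/(4*k**3 + 21*k**2 + 12*k - 1), so s_k = R(k)·t_k = 2**k*(4*k**3 - 3*k**2 - 3).
Δs = 2**k*(4*k**3 + 21*k**2 + 12*k - 1), as required.
Evaluate s at k=7 and k=0: 156416 and -3; difference 156419.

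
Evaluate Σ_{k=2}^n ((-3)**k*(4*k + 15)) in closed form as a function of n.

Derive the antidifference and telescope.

S(n) = 3*(-3)**n*n + 12*(-3)**n + 45

Compute t_(k+1)/t_k: get 3*(-4*k - 19)/(4*k + 15).
A = -3, B = 1, C = k + 15/4.
f must satisfy (-3)·f(k+1) − (1)·f(k) = k + 15/4.
d = 1 from the (0,0,1) case.
Match coefficients ⇒ f(k) = -(k + 3)/4.
So s_k = (B(k−1)f/C)·t_k = (-(k + 3)/(4*k + 15))·t_k = (-3)**k*(-k - 3).
Δs = (-3)**k*(4*k + 15), as required.
Telescope: S(n) = s_(n+1) − s_(2) = 3*(-3)**n*(n + 4) − (-45) = 3*(-3)**n*n + 12*(-3)**n + 45.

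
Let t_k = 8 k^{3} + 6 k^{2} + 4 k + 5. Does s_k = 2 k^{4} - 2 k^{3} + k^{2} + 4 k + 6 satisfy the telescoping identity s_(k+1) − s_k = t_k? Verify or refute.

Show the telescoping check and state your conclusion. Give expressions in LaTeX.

valid; difference matches t_k

s_(k+1) = 2*k**4 + 6*k**3 + 7*k**2 + 8*k + 11
s_(k+1) − s_k = 8*k**3 + 6*k**2 + 4*k + 5
(s_(k+1) − s_k) − t_k = 0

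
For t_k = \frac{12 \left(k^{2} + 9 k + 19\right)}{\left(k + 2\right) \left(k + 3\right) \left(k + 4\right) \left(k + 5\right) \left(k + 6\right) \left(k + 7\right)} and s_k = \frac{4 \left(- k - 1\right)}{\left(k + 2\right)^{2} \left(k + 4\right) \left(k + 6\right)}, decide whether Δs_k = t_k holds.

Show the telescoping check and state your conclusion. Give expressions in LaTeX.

s_(k+1) = 4*(-k - 2)/((k + 3)**2*(k + 5)*(k + 7))
s_(k+1) − s_k = 4*((k + 1)*(k + 3)**2*(k + 5)*(k + 7) - (k + 2)**3*(k + 4)*(k + 6))/((k + 2)**2*(k + 3)**2*(k + 4)*(k + 5)*(k + 6)*(k + 7))
(s_(k+1) − s_k) − t_k = 4*(-4*k**3 - 48*k**2 - 182*k - 219)/(k**8 + 32*k**7 + 436*k**6 + 3302*k**5 + 15199*k**4 + 43538*k**3 + 75804*k**2 + 73368*k + 30240)

Invalid: residual \frac{4 \left(- 4 k^{3} - 48 k^{2} - 182 k - 219\right)}{k^{8} + 32 k^{7} + 436 k^{6} + 3302 k^{5} + 15199 k^{4} + 43538 k^{3} + 75804 k^{2} + 73368 k + 30240} ≠ 0.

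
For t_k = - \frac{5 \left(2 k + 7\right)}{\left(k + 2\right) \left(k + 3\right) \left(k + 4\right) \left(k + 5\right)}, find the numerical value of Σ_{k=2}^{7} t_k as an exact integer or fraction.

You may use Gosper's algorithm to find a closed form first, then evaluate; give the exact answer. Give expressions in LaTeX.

Σ = -1/6

Ratio r(k) = (k + 2)*(2*k + 9)/((k + 6)*(2*k + 7)).
Factor: A=k + 2; B=k + 6; C=k + 7/2.
Solve (k + 2)·f(k+1) − (k + 5)·f(k) = k + 7/2.
Degrees (1,1,1) ⇒ d ≤ 3.
Match coefficients ⇒ f(k) = k*(k + 3)*(k + 6)/16.
So s_k = (B(k−1)f/C)·t_k = (k*(k + 3)*(k + 5)*(k + 6)/(8*(2*k + 7)))·t_k = 5*k*(-k - 6)/(8*(k**2 + 6*k + 8)).
s_(k+1) − s_k = 5*(-2*k - 7)/(k**4 + 14*k**3 + 71*k**2 + 154*k + 120) = t_k.
Evaluate s at k=8 and k=2: -7/12 and -5/12; difference -1/6.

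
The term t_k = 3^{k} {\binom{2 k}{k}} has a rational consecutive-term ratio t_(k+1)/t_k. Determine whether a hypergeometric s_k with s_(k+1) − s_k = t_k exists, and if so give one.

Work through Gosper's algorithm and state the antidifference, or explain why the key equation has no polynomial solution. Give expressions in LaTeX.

not Gosper-summable; s_k does not exist

Compute t_(k+1)/t_k: get 6*(2*k + 1)/(k + 1).
So A=12*k + 6 and B=k + 1, with C=1.
Key eq: (12*k + 6)·f(k+1) = (k)·f(k) + (1).
Bound: deg f ≤ -1.
d = -1 < 0 ⇒ no nonzero polynomial f; not summable.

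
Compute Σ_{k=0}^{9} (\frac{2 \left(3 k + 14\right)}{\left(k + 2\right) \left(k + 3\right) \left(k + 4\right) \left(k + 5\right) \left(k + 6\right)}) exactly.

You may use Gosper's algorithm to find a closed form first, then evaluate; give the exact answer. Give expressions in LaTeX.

Σ = 77/1170

Step 1: r(k) = (k + 2)*(3*k + 17)/((k + 7)*(3*k + 14)).
Factor: A=k + 2; B=k + 7; C=k + 14/3.
Key eq: (k + 2)·f(k+1) = (k + 6)·f(k) + (k + 14/3).
Degrees (1,1,1) ⇒ d ≤ 4.
A polynomial solution: f(k) = k*(k + 4)*(k**2 + 10*k + 31)/90.
So s_k = (B(k−1)f/C)·t_k = (k*(k + 4)*(k + 6)*(k**2 + 10*k + 31)/(30*(3*k + 14)))·t_k = k*(k**2 + 10*k + 31)/(15*(k**3 + 10*k**2 + 31*k + 30)).
s_(k+1) − s_k = 2*(3*k + 14)/(k**5 + 20*k**4 + 155*k**3 + 580*k**2 + 1044*k + 720) = t_k.
Telescoping: Σ = s_(10) − s_(0) = 77/1170 − (0) = 77/1170.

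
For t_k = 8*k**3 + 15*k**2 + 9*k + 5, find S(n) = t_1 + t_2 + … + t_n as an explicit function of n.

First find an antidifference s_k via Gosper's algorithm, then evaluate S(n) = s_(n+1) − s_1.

t_(k+1)/t_k = (8*k**3 + 39*k**2 + 63*k + 37)/(8*k**3 + 15*k**2 + 9*k + 5).
Take A(k)=1, B(k)=1, C(k)=k**3 + 15*k**2/8 + 9*k/8 + 5/8.
Key eq: (1)·f(k+1) = (1)·f(k) + (k**3 + 15*k**2/8 + 9*k/8 + 5/8).
Bound: deg f ≤ 4.
Solving with deg f ≤ 4: f(k) = k*(2*k + 3)*(k**2 - k + 1)/8.
Certificate R = B(k−1)f/C = k*(2*k + 3)*(k**2 - k + 1)/(8*k**3 + 15*k**2 + 9*k + 5) gives s_k = k*(2*k**3 + k**2 - k + 3).
Check: Δs_k = 8*k**3 + 15*k**2 + 9*k + 5. ✓
Evaluate: s_(n+1) = 2*n**4 + 9*n**3 + 14*n**2 + 12*n + 5; subtract s_(1) = 5 ⇒ S(n) = n*(2*n**3 + 9*n**2 + 14*n + 12).

S(n) = n*(2*n**3 + 9*n**2 + 14*n + 12)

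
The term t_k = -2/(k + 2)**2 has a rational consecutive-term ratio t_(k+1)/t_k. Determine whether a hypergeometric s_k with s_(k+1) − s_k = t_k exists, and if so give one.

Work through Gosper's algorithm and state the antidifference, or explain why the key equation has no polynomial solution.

no hypergeometric antidifference exists

Ratio r(k) = (k + 2)**2/(k + 3)**2.
So A=k**2 + 4*k + 4 and B=k**2 + 6*k + 9, with C=1.
Solve (k**2 + 4*k + 4)·f(k+1) − (k**2 + 4*k + 4)·f(k) = 1.
deg f ≤ 0 (via 2,2,0).
f = c0 ⇒ A·f(k+1) − B(k−1)·f(k) − C = -1. The system {-1 = 0} is inconsistent; no antidifference.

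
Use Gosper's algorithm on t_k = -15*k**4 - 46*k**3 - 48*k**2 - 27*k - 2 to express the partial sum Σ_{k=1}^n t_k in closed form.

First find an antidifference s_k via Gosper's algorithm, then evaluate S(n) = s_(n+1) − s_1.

Compute t_(k+1)/t_k: get (15*k**4 + 106*k**3 + 276*k**2 + 321*k + 138)/(15*k**4 + 46*k**3 + 48*k**2 + 27*k + 2).
Normal form (A,B,C) = (1, 1, k**4 + 46*k**3/15 + 16*k**2/5 + 9*k/5 + 2/15).
Key eq: (1)·f(k+1) = (1)·f(k) + (k**4 + 46*k**3/15 + 16*k**2/5 + 9*k/5 + 2/15).
deg f ≤ 5 (via 0,0,4).
Solve for f: f(k) = k*(3*k**4 + 4*k**3 - 2*k**2 + k - 4)/15 (degree 5 ≤ 5).
R(k) = B(k−1)·f(k)/C(k) = k*(3*k**4 + 4*k**3 - 2*k**2 + k - 4)/(15*k**4 + 46*k**3 + 48*k**2 + 27*k + 2); s_k = R·t_k = k*(-3*k**4 - 4*k**3 + 2*k**2 - k + 4).
Verify: -15*k**4 - 46*k**3 - 48*k**2 - 27*k - 2 matches t_k.
Σ_(k=1)^n t_k = s_(n+1) − s_(1) = (-3*n**5 - 19*n**4 - 44*n**3 - 49*n**2 - 23*n - 2) − (-2), i.e. n*(-3*n**4 - 19*n**3 - 44*n**2 - 49*n - 23).

S(n) = n*(-3*n**4 - 19*n**3 - 44*n**2 - 49*n - 23)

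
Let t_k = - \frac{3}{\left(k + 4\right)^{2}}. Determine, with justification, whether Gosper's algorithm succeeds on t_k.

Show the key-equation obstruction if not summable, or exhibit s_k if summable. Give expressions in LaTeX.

The ratio is (k + 4)**2/(k + 5)**2.
Normal form (A,B,C) = (k**2 + 8*k + 16, k**2 + 10*k + 25, 1).
Need (k**2 + 8*k + 16)·f(k+1) − (k**2 + 8*k + 16)·f(k) = 1.
deg f ≤ 0 (via 2,2,0).
Put f(k) = c0: A·f(k+1) − B(k−1)·f(k) − C = -1; need -1 = 0 — inconsistent ⇒ no f, not summable.

No — t_k has no hypergeometric antidifference.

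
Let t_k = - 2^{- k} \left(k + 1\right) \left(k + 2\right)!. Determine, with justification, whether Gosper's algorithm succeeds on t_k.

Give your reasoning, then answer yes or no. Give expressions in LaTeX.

Yes. s_k = - 2^{1 - k} \left(k + 2\right)!.

Compute t_(k+1)/t_k: get (k + 2)*(k + 3)/(2*(k + 1)).
So A=k/2 + 3/2 and B=1, with C=k + 1.
Solve (k/2 + 3/2)·f(k+1) − (1)·f(k) = k + 1.
Degrees (1,0,1) ⇒ d ≤ 0.
Match coefficients ⇒ f(k) = 2.
So s_k = (B(k−1)f/C)·t_k = (2/(k + 1))·t_k = -2**(1 - k)*factorial(k + 2).
s_(k+1) − s_k = -(k + 1)*factorial(k + 2)/2**k = t_k.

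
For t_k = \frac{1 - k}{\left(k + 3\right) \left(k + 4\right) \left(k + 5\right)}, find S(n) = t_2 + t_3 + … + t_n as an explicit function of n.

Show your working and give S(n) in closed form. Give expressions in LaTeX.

Ratio r(k) = k*(k + 3)/((k - 1)*(k + 6)).
A = k + 3, B = k + 6, C = k - 1.
Need (k + 3)·f(k+1) − (k + 5)·f(k) = k - 1.
d = 2 from the (1,1,1) case.
Coefficient equations give f(k) = k*(k - 5)/12.
Certificate R = B(k−1)f/C = k*(k - 5)*(k + 5)/(12*(k - 1)) gives s_k = k*(5 - k)/(12*(k + 3)*(k + 4)).
s_(k+1) − s_k = (1 - k)/(k**3 + 12*k**2 + 47*k + 60) = t_k.
Telescope: S(n) = s_(n+1) − s_(2) = (-n**2 + 3*n + 4)/(12*(n**2 + 9*n + 20)) − (1/60) = n*(1 - n)/(10*(n**2 + 9*n + 20)).

S(n) = \frac{n \left(1 - n\right)}{10 \left(n^{2} + 9 n + 20\right)}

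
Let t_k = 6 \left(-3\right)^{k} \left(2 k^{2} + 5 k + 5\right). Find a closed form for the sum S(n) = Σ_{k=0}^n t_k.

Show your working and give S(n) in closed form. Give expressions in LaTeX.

S(n) = 9 \left(-3\right)^{n} n^{2} + 27 \left(-3\right)^{n} n + 27 \left(-3\right)^{n} + 3

r(k) = 3*(-2*k**2 - 9*k - 12)/(2*k**2 + 5*k + 5) after simplifying.
A = -3, B = 1, C = k**2 + 5*k/2 + 5/2.
Set up (-3)·f(k+1) − (1)·f(k) − (k**2 + 5*k/2 + 5/2) = 0.
Degrees (0,0,2) ⇒ d ≤ 2.
Match coefficients ⇒ f(k) = -(k**2 + k + 1)/4.
Certificate R = B(k−1)f/C = -(k**2 + k + 1)/(2*(2*k**2 + 5*k + 5)) gives s_k = (-3)**(k + 1)*(k**2 + k + 1).
s_(k+1) − s_k = 6*(-3)**k*(2*k**2 + 5*k + 5) = t_k.
Evaluate: s_(n+1) = (-3)**(n + 2)*(n**2 + 3*n + 3); subtract s_(0) = -3 ⇒ S(n) = 9*(-3)**n*n**2 + 27*(-3)**n*n + 27*(-3)**n + 3.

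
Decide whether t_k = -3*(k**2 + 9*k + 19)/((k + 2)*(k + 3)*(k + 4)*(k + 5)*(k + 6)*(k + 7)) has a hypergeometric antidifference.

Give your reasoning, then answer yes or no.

Yes. s_k = k*(-k**2 - 12*k - 44)/(48*(k**3 + 12*k**2 + 44*k + 48)).

r(k) = (k + 2)*(9*k + (k + 1)**2 + 28)/((k + 8)*(k**2 + 9*k + 19)) after simplifying.
A = k + 2, B = k + 8, C = k**2 + 9*k + 19.
Key eq: (k + 2)·f(k+1) = (k + 7)·f(k) + (k**2 + 9*k + 19).
Bound: deg f ≤ 5.
Solving with deg f ≤ 5: f(k) = k*(k + 3)*(k + 5)*(k**2 + 12*k + 44)/144.
Certificate R = B(k−1)f/C = k*(k + 3)*(k + 5)*(k + 7)*(k**2 + 12*k + 44)/(144*(k**2 + 9*k + 19)) gives s_k = k*(-k**2 - 12*k - 44)/(48*(k**3 + 12*k**2 + 44*k + 48)).
Verify: 3*(-k**2 - 9*k - 19)/(k**6 + 27*k**5 + 295*k**4 + 1665*k**3 + 5104*k**2 + 8028*k + 5040) matches t_k.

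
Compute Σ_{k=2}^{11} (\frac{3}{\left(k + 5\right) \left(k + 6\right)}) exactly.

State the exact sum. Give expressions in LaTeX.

Σ = 30/119

Step 1: r(k) = (k + 5)/(k + 7).
So A=k + 5 and B=k + 7, with C=1.
Need (k + 5)·f(k+1) − (k + 6)·f(k) = 1.
From deg A=1, deg B=1, deg C=0: d=1.
A polynomial solution: f(k) = k/5.
So s_k = (B(k−1)f/C)·t_k = (k*(k + 6)/5)·t_k = 3*k/(5*(k + 5)).
Check: Δs_k = 3/(k**2 + 11*k + 30). ✓
Evaluate s at k=12 and k=2: 36/85 and 6/35; difference 30/119.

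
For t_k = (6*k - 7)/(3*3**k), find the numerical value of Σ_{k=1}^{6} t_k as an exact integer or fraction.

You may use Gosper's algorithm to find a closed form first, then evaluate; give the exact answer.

Step 1: r(k) = (6*k - 1)/(3*(6*k - 7)).
So A=1/3 and B=1, with C=k - 7/6.
Set up (1/3)·f(k+1) − (1)·f(k) − (k - 7/6) = 0.
Degrees (0,0,1) ⇒ d ≤ 1.
Solving with deg f ≤ 1: f(k) = -(3*k - 2)/2.
Get s_k = R·t_k = (2 - 3*k)/3**k with R(k) = B(k−1)f(k)/C(k) = -3*(3*k - 2)/(6*k - 7).
s_(k+1) − s_k = (6*k - 7)/(3*3**k) = t_k.
Evaluate s at k=7 and k=1: -19/2187 and -1/3; difference 710/2187.

Σ = 710/2187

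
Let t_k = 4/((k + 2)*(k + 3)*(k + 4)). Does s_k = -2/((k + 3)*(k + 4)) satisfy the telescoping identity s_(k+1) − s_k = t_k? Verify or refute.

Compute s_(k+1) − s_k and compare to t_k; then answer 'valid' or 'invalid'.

s_(k+1) = -2/((k + 4)*(k + 5))
s_(k+1) − s_k = 4/(k**3 + 12*k**2 + 47*k + 60)
(s_(k+1) − s_k) − t_k = -12/(k**4 + 14*k**3 + 71*k**2 + 154*k + 120)

Invalid: residual -12/(k**4 + 14*k**3 + 71*k**2 + 154*k + 120) ≠ 0.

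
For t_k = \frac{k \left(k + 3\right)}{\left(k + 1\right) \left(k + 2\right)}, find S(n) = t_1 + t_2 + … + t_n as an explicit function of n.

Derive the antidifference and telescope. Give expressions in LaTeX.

t_(k+1)/t_k = (k + 1)**2*(k + 4)/(k*(k + 3)**2).
Gosper form: A/B · C(k+1)/C(k) with A=k + 1, B=k + 3, C=k**2 + 3*k.
Solve (k + 1)·f(k+1) − (k + 2)·f(k) = k**2 + 3*k.
deg f ≤ 2 (via 1,1,2).
A polynomial solution: f(k) = k*(k - 1).
Then R = B(k−1)f/C = (k - 1)*(k + 2)/(k + 3), so s_k = R(k)·t_k = k*(k - 1)/(k + 1).
Δs = k*(k + 3)/(k**2 + 3*k + 2), as required.
Σ_(k=1)^n t_k = s_(n+1) − s_(1) = (n*(n + 1)/(n + 2)) − (0), i.e. n*(n + 1)/(n + 2).

S(n) = \frac{n \left(n + 1\right)}{n + 2}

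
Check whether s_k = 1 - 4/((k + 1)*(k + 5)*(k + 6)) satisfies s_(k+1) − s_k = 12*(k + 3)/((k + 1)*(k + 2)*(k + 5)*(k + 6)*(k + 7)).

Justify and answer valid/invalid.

s_(k+1) = 1 - 4/((k + 2)*(k + 6)*(k + 7))
s_(k+1) − s_k = 12*(k + 3)/(k**5 + 21*k**4 + 163*k**3 + 567*k**2 + 844*k + 420)
(s_(k+1) − s_k) − t_k = 0

Valid: the claim telescopes to t_k.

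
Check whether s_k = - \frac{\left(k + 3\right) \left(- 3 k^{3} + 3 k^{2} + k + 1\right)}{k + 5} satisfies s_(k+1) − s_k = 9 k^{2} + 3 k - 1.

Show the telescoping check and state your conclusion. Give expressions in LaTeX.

Invalid: residual \frac{2 \left(- 6 k^{3} - 51 k^{2} - 15 k + 4\right)}{k^{2} + 11 k + 30} ≠ 0.

s_(k+1) = (3*k**4 + 18*k**3 + 26*k**2 + 6*k - 8)/(k + 6)
s_(k+1) − s_k = (9*k**4 + 90*k**3 + 200*k**2 + 49*k - 22)/(k**2 + 11*k + 30)
(s_(k+1) − s_k) − t_k = 2*(-6*k**3 - 51*k**2 - 15*k + 4)/(k**2 + 11*k + 30)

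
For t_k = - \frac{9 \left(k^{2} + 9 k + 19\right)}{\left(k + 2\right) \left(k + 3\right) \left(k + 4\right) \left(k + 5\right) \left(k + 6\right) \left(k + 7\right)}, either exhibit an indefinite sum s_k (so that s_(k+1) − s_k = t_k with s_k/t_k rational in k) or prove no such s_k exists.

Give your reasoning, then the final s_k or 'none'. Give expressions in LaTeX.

Ratio r(k) = (k + 2)*(9*k + (k + 1)**2 + 28)/((k + 8)*(k**2 + 9*k + 19)).
A = k + 2, B = k + 8, C = k**2 + 9*k + 19.
Solve (k + 2)·f(k+1) − (k + 7)·f(k) = k**2 + 9*k + 19.
Degrees (1,1,2) ⇒ d ≤ 5.
Solve for f: f(k) = k*(k + 3)*(k + 5)*(k**2 + 12*k + 44)/144 (degree 5 ≤ 5).
So s_k = (B(k−1)f/C)·t_k = (k*(k + 3)*(k + 5)*(k + 7)*(k**2 + 12*k + 44)/(144*(k**2 + 9*k + 19)))·t_k = k*(-k**2 - 12*k - 44)/(16*(k**3 + 12*k**2 + 44*k + 48)).
s_(k+1) − s_k = 9*(-k**2 - 9*k - 19)/(k**6 + 27*k**5 + 295*k**4 + 1665*k**3 + 5104*k**2 + 8028*k + 5040) = t_k.

s_k = \frac{k \left(- k^{2} - 12 k - 44\right)}{16 \left(k^{3} + 12 k^{2} + 44 k + 48\right)}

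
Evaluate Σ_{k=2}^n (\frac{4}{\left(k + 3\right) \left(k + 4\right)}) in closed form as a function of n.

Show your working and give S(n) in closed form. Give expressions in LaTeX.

S(n) = \frac{4 \left(n - 1\right)}{5 \left(n + 4\right)}

r(k) = (k + 3)/(k + 5) after simplifying.
So A=k + 3 and B=k + 5, with C=1.
Key eq: (k + 3)·f(k+1) = (k + 4)·f(k) + (1).
deg f ≤ 1 (via 1,1,0).
Solving with deg f ≤ 1: f(k) = k/3.
Then R = B(k−1)f/C = k*(k + 4)/3, so s_k = R(k)·t_k = 4*k/(3*(k + 3)).
Check: Δs_k = 4/(k**2 + 7*k + 12). ✓
s_(n+1) = 4*(n + 1)/(3*(n + 4)) and s_(2) = 8/15, so S(n) = 4*(n - 1)/(5*(n + 4)).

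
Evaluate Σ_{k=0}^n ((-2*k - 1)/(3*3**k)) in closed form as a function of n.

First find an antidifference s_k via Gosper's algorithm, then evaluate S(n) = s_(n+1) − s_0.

S(n) = 3**(-n - 1)*(-3**(n + 1) + n + 2)

Step 1: r(k) = (2*k + 3)/(3*(2*k + 1)).
Normal form (A,B,C) = (1/3, 1, k + 1/2).
Set up (1/3)·f(k+1) − (1)·f(k) − (k + 1/2) = 0.
Degrees (0,0,1) ⇒ d ≤ 1.
Solving with deg f ≤ 1: f(k) = -3*(k + 1)/2.
Get s_k = R·t_k = (k + 1)/3**k with R(k) = B(k−1)f(k)/C(k) = -3*(k + 1)/(2*k + 1).
s_(k+1) − s_k = (-2*k - 1)/(3*3**k) = t_k.
Telescope: S(n) = s_(n+1) − s_(0) = 3**(-n - 1)*(n + 2) − (1) = 3**(-n - 1)*(-3**(n + 1) + n + 2).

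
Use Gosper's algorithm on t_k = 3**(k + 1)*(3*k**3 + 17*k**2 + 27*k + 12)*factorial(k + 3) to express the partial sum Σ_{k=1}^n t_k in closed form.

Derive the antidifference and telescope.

S(n) = 9*3**n*n**2*factorial(n + 4) + 18*3**n*n*factorial(n + 4) + 9*3**n*factorial(n + 4) - 216

The ratio is 3*(3*k**4 + 38*k**3 + 174*k**2 + 339*k + 236)/(3*k**3 + 17*k**2 + 27*k + 12).
Gosper form: A/B · C(k+1)/C(k) with A=3*k + 12, B=1, C=k**3 + 17*k**2/3 + 9*k + 4.
Key eq: (3*k + 12)·f(k+1) = (1)·f(k) + (k**3 + 17*k**2/3 + 9*k + 4).
Degrees (1,0,3) ⇒ d ≤ 2.
Solve for f: f(k) = k**2/3 (degree 2 ≤ 2).
Certificate R = B(k−1)f/C = k**2/(3*k**3 + 17*k**2 + 27*k + 12) gives s_k = 3**(k + 1)*k**2*factorial(k + 3).
Δs = 3**(k + 1)*(3*k**3 + 17*k**2 + 27*k + 12)*factorial(k + 3), as required.
Evaluate: s_(n+1) = 3**(n + 2)*(n + 1)**2*factorial(n + 4); subtract s_(1) = 216 ⇒ S(n) = 9*3**n*n**2*factorial(n + 4) + 18*3**n*n*factorial(n + 4) + 9*3**n*factorial(n + 4) - 216.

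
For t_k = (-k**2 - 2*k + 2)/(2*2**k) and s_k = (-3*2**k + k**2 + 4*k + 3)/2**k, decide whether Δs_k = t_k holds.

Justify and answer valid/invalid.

s_(k+1) = (-6*2**k + k**2 + 6*k + 8)/(2*2**k)
s_(k+1) − s_k = (-k**2 - 2*k + 2)/(2*2**k)
(s_(k+1) − s_k) − t_k = 0

valid (s_(k+1) − s_k reduces to t_k)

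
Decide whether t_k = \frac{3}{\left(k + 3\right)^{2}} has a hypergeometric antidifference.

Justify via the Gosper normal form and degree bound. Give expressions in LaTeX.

No; the coefficient equations for f are inconsistent.

The ratio is (k + 3)**2/(k + 4)**2.
A = k**2 + 6*k + 9, B = k**2 + 8*k + 16, C = 1.
f must satisfy (k**2 + 6*k + 9)·f(k+1) − (k**2 + 6*k + 9)·f(k) = 1.
Degrees (2,2,0) ⇒ d ≤ 0.
Put f(k) = c0: A·f(k+1) − B(k−1)·f(k) − C = -1; need -1 = 0 — inconsistent ⇒ no f, not summable.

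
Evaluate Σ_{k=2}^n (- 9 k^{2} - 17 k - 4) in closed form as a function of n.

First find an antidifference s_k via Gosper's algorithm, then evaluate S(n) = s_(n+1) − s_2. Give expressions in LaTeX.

Step 1: r(k) = (9*k**2 + 35*k + 30)/(9*k**2 + 17*k + 4).
Normal form (A,B,C) = (1, 1, k**2 + 17*k/9 + 4/9).
Set up (1)·f(k+1) − (1)·f(k) − (k**2 + 17*k/9 + 4/9) = 0.
From deg A=0, deg B=0, deg C=2: d=3.
Match coefficients ⇒ f(k) = k*(3*k**2 + 4*k - 3)/9.
Then R = B(k−1)f/C = k*(3*k**2 + 4*k - 3)/(9*k**2 + 17*k + 4), so s_k = R(k)·t_k = k*(-3*k**2 - 4*k + 3).
Δs = -9*k**2 - 17*k - 4, as required.
Evaluate: s_(n+1) = -3*n**3 - 13*n**2 - 14*n - 4; subtract s_(2) = -34 ⇒ S(n) = -3*n**3 - 13*n**2 - 14*n + 30.

S(n) = - 3 n^{3} - 13 n^{2} - 14 n + 30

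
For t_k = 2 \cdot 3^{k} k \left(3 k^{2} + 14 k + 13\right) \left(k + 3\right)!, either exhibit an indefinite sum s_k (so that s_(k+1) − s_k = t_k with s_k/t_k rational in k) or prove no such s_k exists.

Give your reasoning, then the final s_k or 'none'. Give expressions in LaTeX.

Compute t_(k+1)/t_k: get 3*(k + 1)*(k + 4)*(14*k + 3*(k + 1)**2 + 27)/(k*(3*k**2 + 14*k + 13)).
So A=3*k + 12 and B=1, with C=k**3 + 14*k**2/3 + 13*k/3.
Need (3*k + 12)·f(k+1) − (1)·f(k) = k**3 + 14*k**2/3 + 13*k/3.
Bound: deg f ≤ 2.
Solving with deg f ≤ 2: f(k) = k*(k - 1)/3.
R(k) = B(k−1)·f(k)/C(k) = (k - 1)/(3*k**2 + 14*k + 13); s_k = R·t_k = 2*3**k*k*(k - 1)*factorial(k + 3).
Verify: 2*3**k*k*(3*k**2 + 14*k + 13)*factorial(k + 3) matches t_k.

s_k = 2 \cdot 3^{k} k \left(k - 1\right) \left(k + 3\right)!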